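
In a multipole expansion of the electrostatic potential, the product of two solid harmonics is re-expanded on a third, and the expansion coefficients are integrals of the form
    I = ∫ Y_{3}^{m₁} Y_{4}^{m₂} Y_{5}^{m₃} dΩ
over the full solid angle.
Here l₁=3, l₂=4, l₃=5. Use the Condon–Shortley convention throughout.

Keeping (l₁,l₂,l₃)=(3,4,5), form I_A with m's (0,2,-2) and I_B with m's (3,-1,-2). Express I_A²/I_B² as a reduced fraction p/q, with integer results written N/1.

2/125

Shared (l₁,l₂,l₃)=(3,4,5): N and (l;000)² cancel in I_A²/I_B².
A: Δ = 2!·4!·6!/13! = 1/180180; Racah Σ t=0..2: t=0:+1/8640 t=1:−1/480 t=2:+1/576 = -1/4320; ⇒ 3j(3 4 5; 0 2 -2)² = 1/2145, sgn +1
B: Δ = 2!·4!·6!/13! = 1/180180; Racah Σ t=0..0: t=0:+1/1728 = 1/1728; ⇒ 3j(3 4 5; 3 -1 -2)² = 25/858, sgn -1
I_A²/I_B² = (1/2145)/(25/858) = 2/125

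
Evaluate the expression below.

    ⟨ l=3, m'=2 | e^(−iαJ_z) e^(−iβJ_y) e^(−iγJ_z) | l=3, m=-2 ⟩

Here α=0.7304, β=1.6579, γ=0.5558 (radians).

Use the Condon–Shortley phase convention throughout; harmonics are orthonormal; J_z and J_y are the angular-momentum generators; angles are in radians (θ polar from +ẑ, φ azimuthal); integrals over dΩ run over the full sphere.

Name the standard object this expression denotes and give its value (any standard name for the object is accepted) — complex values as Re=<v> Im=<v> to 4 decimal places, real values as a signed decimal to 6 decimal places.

Wigner D-matrix element, Re=0.4827 Im=-0.1758

This is a Wigner D-matrix element — the rotation-matrix element ⟨l m'| R(α,β,γ) |l m⟩ in the angular-momentum basis.
D^3_{2,-2}(0.7304,1.6579,0.5558) = e^{-i·2·0.7304}·d^3_{2,-2}(1.6579)·e^{-i·-2·0.5558}. Compute d first:
c=cos(1.657900/2)=0.675650, s=sin(1.657900/2)=0.737222; N=√[120·1·1·120]=120.000000
The bounds max(0,m−m')=0 and min(l+m,l−m')=1 give 2 terms
  k=0: (−1)^4·120.0000/(24)·0.6757^2·0.7372^4 = +0.674230
  k=1: (−1)^5·120.0000/(120)·0.6757^0·0.7372^6 = -0.160543
d^3_{2,-2}(1.6579) = +0.674230 -0.160543 = +0.513687
D = (+0.109775-0.993957i)·(+0.513687)·(+0.443228+0.896409i) = +0.482684-0.175756i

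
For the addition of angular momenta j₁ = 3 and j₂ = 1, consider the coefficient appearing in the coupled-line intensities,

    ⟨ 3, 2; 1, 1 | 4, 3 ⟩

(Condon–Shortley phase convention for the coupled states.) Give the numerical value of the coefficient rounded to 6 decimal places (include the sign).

√[9·0!6!2!/9! · 5!1!2!0!7!1!] = √(43200)
  +(−1)^0/∏(0,0,1,2,5,0)! = 1/240  (running 1/240)
⟨..|..⟩ = √(43200)·(1/240) = +0.866025

+√(3/4) = +0.866025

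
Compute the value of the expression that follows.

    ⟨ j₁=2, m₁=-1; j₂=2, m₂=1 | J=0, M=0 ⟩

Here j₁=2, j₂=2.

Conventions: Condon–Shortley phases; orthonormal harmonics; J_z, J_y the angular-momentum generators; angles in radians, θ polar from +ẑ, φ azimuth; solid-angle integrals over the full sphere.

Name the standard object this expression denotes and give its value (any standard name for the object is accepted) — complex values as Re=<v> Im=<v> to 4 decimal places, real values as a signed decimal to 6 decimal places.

Clebsch–Gordan coefficient, −√(1/5) ≈ -0.447214

This is a Clebsch–Gordan (vector-coupling) coefficient.
triangle: 4!·0!·0!/5! = 24/120
(j±m)!: 1!·3!·3!·1!·0!·0! = 36
prefactor² = (2J+1)·Δ·N² = 36/5
  k=3: −1/(3!·1!·0!·0!·0!·0!) = -1/6
Σ = -1/6  ⇒  CG² = 36/5·(-1/6)² = 1/5
CG = −√(1/5) = -0.447214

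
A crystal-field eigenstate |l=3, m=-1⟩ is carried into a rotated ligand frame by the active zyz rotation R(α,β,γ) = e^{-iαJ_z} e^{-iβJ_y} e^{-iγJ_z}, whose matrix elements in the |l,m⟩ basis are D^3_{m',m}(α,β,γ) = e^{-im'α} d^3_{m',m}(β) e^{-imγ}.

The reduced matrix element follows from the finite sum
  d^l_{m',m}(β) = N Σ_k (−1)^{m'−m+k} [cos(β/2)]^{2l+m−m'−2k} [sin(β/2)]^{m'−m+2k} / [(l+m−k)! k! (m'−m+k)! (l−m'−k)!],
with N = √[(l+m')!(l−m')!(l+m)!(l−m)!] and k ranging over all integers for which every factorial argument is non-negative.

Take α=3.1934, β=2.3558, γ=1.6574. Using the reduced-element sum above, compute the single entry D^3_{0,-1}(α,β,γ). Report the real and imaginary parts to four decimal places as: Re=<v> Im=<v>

D^3_{0,-1}(3.1934,2.3558,1.6574) = e^{-i·0·3.1934}·d^3_{0,-1}(2.3558)·e^{-i·-1·1.6574}. Compute d first:
Half-angle: c=0.382866, s=0.923804. N=√(6·6·2·24)=41.569219
The bounds max(0,m−m')=0 and min(l+m,l−m')=2 give 3 terms
  k=0: (−1)^1·41.5692/(12)·0.3829^5·0.9238^1 = -0.026327
  k=1: (−1)^2·41.5692/(4)·0.3829^3·0.9238^3 = +0.459823
  k=2: (−1)^3·41.5692/(12)·0.3829^1·0.9238^5 = -0.892352
d^3_{0,-1}(2.3558) = -0.026327 +0.459823 -0.892352 = -0.458856
Attach z-rotation phases: D = e^{-i(0)(3.1934)}·(-0.458856)·e^{-i(-1)(1.6574)} = +0.039689-0.457137i

Re=0.0397 Im=-0.4571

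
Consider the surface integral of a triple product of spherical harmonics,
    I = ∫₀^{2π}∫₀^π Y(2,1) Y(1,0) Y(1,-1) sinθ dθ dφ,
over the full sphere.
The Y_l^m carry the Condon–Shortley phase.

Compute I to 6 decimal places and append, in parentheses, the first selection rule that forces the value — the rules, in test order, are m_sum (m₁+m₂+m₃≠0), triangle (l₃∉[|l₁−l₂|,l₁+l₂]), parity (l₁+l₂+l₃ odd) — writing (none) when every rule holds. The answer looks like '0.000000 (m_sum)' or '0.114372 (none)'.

-0.218510 (none)

Checks pass: Σm=0; 4 even; l₃=1∈[1,3].
(2·2+1)(2·1+1)(2·1+1) = 45
Δ: 2! 2! 0! / 5! → 1/30
sum: t=1:−1/1 = -1/1
3j²(2 1 1; 0 0 0) = Δ·Π!·Σ² = 2/15  (sign +1)
sum: t=1:−1/2 = -1/2
3j²(2 1 1; 1 0 -1) = Δ·Π!·Σ² = 1/10  (sign -1)
combine: 4πI² = 45·2/15·1/10 = 3/5
take √, sign -1: I = -0.21850969
No selection rule forces the value: the integral is nonzero (none).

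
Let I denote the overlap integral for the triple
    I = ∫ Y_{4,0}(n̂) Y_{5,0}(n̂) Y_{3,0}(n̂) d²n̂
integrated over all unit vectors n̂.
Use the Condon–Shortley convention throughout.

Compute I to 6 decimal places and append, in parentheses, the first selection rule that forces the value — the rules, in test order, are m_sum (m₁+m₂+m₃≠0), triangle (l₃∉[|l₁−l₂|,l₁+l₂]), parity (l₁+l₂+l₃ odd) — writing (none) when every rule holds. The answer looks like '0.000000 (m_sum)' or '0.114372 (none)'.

Rules hold: Σm=0, L=12 even, 1≤3≤9.
N = 9·11·7 = 693
Δ = 6!·2!·4!/13! = 1/180180
Racah Σ t=2..4: t=2:+1/576 t=3:−1/144 t=4:+1/576 = -1/288
⇒ 3j(4 5 3; 0 0 0)² = 20/1001, sgn +1
(m-triple is (0,0,0) — same symbol as above.)
4πI² = N·(3j₀)²·(3jₘ)² = 3600/13013
I = +1·√(0.276646/4π) = 0.14837393
No selection rule forces the value: the integral is nonzero (none).

0.148374 (none)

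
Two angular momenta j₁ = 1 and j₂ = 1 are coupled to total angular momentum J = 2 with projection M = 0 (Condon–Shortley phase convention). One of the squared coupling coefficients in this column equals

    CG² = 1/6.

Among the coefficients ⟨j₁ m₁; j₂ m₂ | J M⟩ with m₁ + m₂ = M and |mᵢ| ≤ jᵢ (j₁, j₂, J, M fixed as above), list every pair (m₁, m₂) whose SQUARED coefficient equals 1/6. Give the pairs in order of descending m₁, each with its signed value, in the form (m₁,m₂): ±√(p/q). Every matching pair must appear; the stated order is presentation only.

(1,-1): +√(1/6); (-1,1): +√(1/6)

Admissible pairs with m₁+m₂ = M = 0: (-1,1), (0,0), (1,-1)
  (m₁,m₂)=(1,-1): CG² = 1/6, CG = +√(1/6)   ← matches the target
  (m₁,m₂)=(0,0): CG² = 2/3, CG = +√(2/3)
  (m₁,m₂)=(-1,1): CG² = 1/6, CG = +√(1/6)   ← matches the target
Pairs with CG² = 1/6: (1,-1): +√(1/6); (-1,1): +√(1/6)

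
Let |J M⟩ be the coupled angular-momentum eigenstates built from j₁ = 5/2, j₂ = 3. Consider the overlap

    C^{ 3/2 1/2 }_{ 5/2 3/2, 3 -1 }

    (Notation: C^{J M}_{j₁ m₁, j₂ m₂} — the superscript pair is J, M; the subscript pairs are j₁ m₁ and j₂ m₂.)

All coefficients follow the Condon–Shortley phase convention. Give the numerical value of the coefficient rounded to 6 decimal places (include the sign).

√[4·4!1!2!/8! · 4!1!2!4!2!1!] = √(384/35)
  +(−1)^0/∏(0,4,1,2,0,0)! = 1/48  (running 1/48)
  +(−1)^1/∏(1,3,0,1,1,1)! = -1/6  (running -7/48)
⟨..|..⟩ = √(384/35)·(-7/48) = -0.483046

−√(7/30) = -0.483046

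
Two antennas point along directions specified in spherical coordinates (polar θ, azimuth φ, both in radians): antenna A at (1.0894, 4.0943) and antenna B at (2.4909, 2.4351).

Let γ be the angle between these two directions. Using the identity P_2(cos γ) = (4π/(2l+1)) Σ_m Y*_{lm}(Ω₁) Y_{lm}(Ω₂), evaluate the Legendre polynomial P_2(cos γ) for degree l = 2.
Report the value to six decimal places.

-0.240655

Summing Y*_{l m}(θ₁,φ₁)·Y_{l m}(θ₂,φ₂) over m ∈ [−2, 2]; prefactor 4π/(2·2+1) = 2.513274:
  term(m=-2) = -0.04234 - 0.00756j   from Y*(Ω₁)=-0.09966 + 0.28663j, Y(Ω₂)=0.02227 + 0.13997j
  term(m=-1) = 0.01042 - 0.11759j   from Y*(Ω₁)=-0.18372 - 0.25839j, Y(Ω₂)=0.28322 + 0.24171j
  term(m=+0) = -0.03192 + 0.00000j   from Y*(Ω₁)=-0.11255 + 0.00000j, Y(Ω₂)=0.28361 + 0.00000j
  term(m=+1) = 0.01042 + 0.11759j   from Y*(Ω₁)=0.18372 - 0.25839j, Y(Ω₂)=-0.28322 + 0.24171j
  term(m=+2) = -0.04234 + 0.00756j   from Y*(Ω₁)=-0.09966 - 0.28663j, Y(Ω₂)=0.02227 - 0.13997j
Total Σ_m = -0.09575 + 0.00000j. Multiply by 2.513274: -0.24066 + 0.00000j. P_2(cos γ) = -0.240655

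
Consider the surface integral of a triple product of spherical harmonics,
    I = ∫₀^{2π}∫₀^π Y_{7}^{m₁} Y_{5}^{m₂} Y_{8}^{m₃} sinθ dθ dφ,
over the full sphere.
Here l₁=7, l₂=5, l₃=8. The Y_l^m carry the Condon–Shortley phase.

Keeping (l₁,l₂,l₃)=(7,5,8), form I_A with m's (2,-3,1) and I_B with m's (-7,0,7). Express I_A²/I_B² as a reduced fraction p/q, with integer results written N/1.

648/20449

Shared (l₁,l₂,l₃)=(7,5,8): N and (l;000)² cancel in I_A²/I_B².
A: Δ = 4!·10!·6!/21! = 1/814773960; Racah Σ t=0..2: t=0:+1/16588800 t=1:−1/12441600 t=2:+1/87091200 = -1/116121600; ⇒ 3j(7 5 8; 2 -3 1)² = 27/46189, sgn +1
B: Δ = 4!·10!·6!/21! = 1/814773960; Racah Σ t=4..4: t=4:+1/10450944000 = 1/10450944000; ⇒ 3j(7 5 8; -7 0 7)² = 143/7752, sgn -1
I_A²/I_B² = (27/46189)/(143/7752) = 648/20449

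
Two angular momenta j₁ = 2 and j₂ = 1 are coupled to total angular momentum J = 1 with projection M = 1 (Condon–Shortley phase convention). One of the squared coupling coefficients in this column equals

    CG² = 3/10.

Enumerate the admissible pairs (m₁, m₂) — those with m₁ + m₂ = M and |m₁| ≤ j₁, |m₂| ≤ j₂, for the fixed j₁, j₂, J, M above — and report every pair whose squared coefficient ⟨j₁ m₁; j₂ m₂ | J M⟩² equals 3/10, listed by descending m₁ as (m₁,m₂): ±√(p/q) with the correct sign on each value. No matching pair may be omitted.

(1,0): −√(3/10)

Admissible pairs with m₁+m₂ = M = 1: (0,1), (1,0), (2,-1)
  (m₁,m₂)=(2,-1): CG² = 3/5, CG = +√(3/5)
  (m₁,m₂)=(1,0): CG² = 3/10, CG = −√(3/10)   ← matches the target
  (m₁,m₂)=(0,1): CG² = 1/10, CG = +√(1/10)
Pairs with CG² = 3/10: (1,0): −√(3/10)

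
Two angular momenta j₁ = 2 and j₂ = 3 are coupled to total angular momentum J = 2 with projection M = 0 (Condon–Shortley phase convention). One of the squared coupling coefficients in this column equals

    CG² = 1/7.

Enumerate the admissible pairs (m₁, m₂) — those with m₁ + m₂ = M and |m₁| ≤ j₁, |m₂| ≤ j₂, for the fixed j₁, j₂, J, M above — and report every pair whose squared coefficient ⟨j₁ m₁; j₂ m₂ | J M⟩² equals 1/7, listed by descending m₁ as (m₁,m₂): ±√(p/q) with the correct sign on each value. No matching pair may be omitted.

Admissible pairs with m₁+m₂ = M = 0: (-2,2), (-1,1), (0,0), (1,-1), (2,-2)
  (m₁,m₂)=(2,-2): CG² = 5/14, CG = +√(5/14)
  (m₁,m₂)=(1,-1): CG² = 1/7, CG = −√(1/7)   ← matches the target
  (m₁,m₂)=(0,0): CG² = 0/1, CG = 0
  (m₁,m₂)=(-1,1): CG² = 1/7, CG = +√(1/7)   ← matches the target
  (m₁,m₂)=(-2,2): CG² = 5/14, CG = −√(5/14)
Pairs with CG² = 1/7: (1,-1): −√(1/7); (-1,1): +√(1/7)

(1,-1): −√(1/7); (-1,1): +√(1/7)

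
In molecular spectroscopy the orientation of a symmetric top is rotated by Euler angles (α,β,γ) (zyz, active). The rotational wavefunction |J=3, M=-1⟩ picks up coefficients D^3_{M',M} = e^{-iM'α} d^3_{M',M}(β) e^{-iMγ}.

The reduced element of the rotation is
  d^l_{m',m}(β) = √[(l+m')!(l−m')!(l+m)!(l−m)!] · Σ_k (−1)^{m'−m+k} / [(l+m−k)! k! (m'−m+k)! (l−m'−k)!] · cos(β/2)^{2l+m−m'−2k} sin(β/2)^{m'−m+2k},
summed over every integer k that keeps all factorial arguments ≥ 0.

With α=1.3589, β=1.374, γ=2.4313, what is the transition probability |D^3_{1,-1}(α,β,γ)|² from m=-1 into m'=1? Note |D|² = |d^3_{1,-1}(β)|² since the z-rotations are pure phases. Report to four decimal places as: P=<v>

Split into d^3_{1,-1}(β=1.3740) × two z-phases.
Half-angle: c=0.773152, s=0.634221. N=√(24·2·2·24)=48.000000
The bounds max(0,m−m')=0 and min(l+m,l−m')=2 give 3 terms
  k=0: (−1)^2·48.0000/(8)·0.7732^4·0.6342^2 = +0.862366
  k=1: (−1)^3·48.0000/(6)·0.7732^2·0.6342^4 = -0.773715
  k=2: (−1)^4·48.0000/(48)·0.7732^0·0.6342^6 = +0.065079
d^3_{1,-1}(1.3740) = +0.862366 -0.773715 +0.065079 = +0.153730
|D^3_{1,-1}|² = |d^3_{1,-1}(β)|² = (+0.153730)² = 0.023633 (the z-rotation phases have unit modulus)

P=0.0236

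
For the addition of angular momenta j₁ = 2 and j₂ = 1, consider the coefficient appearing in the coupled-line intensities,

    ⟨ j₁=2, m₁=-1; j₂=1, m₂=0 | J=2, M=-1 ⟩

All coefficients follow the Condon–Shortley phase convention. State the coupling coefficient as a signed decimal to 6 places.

j₁+j₂−J=1  J+j₁−j₂=3  J−j₁+j₂=1  j₁+j₂+J+1=6
(j₁±m₁, j₂±m₂, J±M) = (1,3,1,1,1,3)
P² = 3/2
sum k=0..1:
  [0] +1/6 = 1/6
  [1] −1/2 = -1/2
S = -1/3
C² = P²·S² = 1/6 ; C = -0.408248

−√(1/6) ≈ -0.408248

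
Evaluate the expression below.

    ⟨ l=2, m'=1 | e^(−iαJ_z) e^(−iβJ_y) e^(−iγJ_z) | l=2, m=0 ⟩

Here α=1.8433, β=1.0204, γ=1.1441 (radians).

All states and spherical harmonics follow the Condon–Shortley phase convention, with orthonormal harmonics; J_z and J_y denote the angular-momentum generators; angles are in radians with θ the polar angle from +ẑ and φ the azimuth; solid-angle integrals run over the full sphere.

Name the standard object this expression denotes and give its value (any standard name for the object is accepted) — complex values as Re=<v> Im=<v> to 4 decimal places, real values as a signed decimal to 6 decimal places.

Wigner D-matrix element, Re=0.1469 Im=0.5258

This is a Wigner D-matrix element — the rotation-matrix element ⟨l m'| R(α,β,γ) |l m⟩ in the angular-momentum basis.
First d^2_{1,0}(β=1.0204), then the phase factors e^{-i(1)α} and e^{-i(0)γ}:
Half-angle: c=0.872647, s=0.488352. N=√(6·1·2·2)=4.898979
Admissible k: 0..1 (factorial args all ≥0)
  k=0: (−1)^1·4.8990/(2)·0.8726^3·0.4884^1 = -0.794921
  k=1: (−1)^2·4.8990/(2)·0.8726^1·0.4884^3 = +0.248950
d^2_{1,0}(1.0204) = -0.794921 +0.248950 = -0.545971
D = (-0.269144-0.963100i)·(-0.545971)·(+1.000000+0.000000i) = +0.146945+0.525825i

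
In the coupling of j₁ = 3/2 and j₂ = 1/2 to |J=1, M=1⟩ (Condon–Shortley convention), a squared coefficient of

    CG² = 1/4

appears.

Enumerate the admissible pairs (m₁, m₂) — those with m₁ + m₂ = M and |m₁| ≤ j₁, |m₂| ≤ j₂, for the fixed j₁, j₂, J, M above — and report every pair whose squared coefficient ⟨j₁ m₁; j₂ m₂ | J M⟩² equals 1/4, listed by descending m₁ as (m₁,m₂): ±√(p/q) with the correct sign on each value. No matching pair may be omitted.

Admissible pairs with m₁+m₂ = M = 1: (1/2,1/2), (3/2,-1/2)
  (m₁,m₂)=(3/2,-1/2): CG² = 3/4, CG = +√(3/4)
  (m₁,m₂)=(1/2,1/2): CG² = 1/4, CG = −√(1/4)   ← matches the target
Pairs with CG² = 1/4: (1/2,1/2): −√(1/4)

(1/2,1/2): −√(1/4)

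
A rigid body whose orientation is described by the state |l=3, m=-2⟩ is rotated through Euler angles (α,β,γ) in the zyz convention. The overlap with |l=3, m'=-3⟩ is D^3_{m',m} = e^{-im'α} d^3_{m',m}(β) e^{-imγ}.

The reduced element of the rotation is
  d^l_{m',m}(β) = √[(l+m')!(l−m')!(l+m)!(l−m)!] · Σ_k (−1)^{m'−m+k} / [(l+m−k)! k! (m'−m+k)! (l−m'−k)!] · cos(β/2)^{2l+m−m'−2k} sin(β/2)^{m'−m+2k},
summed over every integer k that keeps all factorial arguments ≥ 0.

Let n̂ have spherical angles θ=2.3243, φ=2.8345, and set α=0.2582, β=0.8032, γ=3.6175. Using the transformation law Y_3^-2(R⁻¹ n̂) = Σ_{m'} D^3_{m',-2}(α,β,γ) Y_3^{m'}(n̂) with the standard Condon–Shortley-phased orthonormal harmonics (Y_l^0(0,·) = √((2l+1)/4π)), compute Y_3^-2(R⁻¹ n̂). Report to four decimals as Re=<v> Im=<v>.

Re=0.0422 Im=0.1410

Need the full column D^3_{m',-2} for m'=−3..3 at α=0.2582, β=0.8032, γ=3.6175.
cos(β/2)=0.920437, sin(β/2)=0.390892
d^3_{-3,-2}: single k=1 term ⇒ +0.632560;  D = -0.098041+0.624916i
d^3_{-2,-2}: k∈[0..1] ⇒ +0.608084 -0.548351 = +0.059734;  D = +0.006117+0.059420i
d^3_{-1,-2}: k∈[0..1] ⇒ -0.816631 +0.294565 = -0.522067;  D = -0.184292-0.488457i
d^3_{0,-2}: k∈[0..1] ⇒ +0.600688 -0.108336 = +0.492352;  D = +0.285665+0.401006i
d^3_{1,-2}: k∈[0..1] ⇒ -0.294565 +0.026563 = -0.268002;  D = -0.206077-0.171339i
d^3_{2,-2}: k∈[0..1] ⇒ +0.098897 -0.003567 = +0.095330;  D = +0.086435+0.040209i
d^3_{3,-2}: single k=0 term ⇒ -0.020576;  D = -0.020253-0.003627i
Y_3^{m'}(θ=2.3243,φ=2.8345) and Σ D·Y over m':
  (-0.0980+0.6249i)·(-0.0979-0.1289i)  (+0.0061+0.0594i)·(-0.3039-0.2143i)  (-0.1843-0.4885i)·(-0.3012-0.0955i)  (+0.2857+0.4010i)·(+0.1684+0.0000i)  (-0.2061-0.1713i)·(+0.3012-0.0955i)  (+0.0864+0.0402i)·(-0.3039+0.2143i)  (-0.0203-0.0036i)·(+0.0979-0.1289i)
Y_3^-2(R⁻¹ n̂) = +0.042185+0.140970i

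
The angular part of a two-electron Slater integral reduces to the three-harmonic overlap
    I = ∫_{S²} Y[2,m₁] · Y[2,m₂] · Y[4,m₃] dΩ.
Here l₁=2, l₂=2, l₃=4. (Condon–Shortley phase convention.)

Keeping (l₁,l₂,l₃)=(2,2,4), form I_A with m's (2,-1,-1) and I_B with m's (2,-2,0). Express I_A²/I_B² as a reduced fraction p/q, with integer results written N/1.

l's match ⇒ only the (l;m) 3-j factors differ between A and B.
A: triangle coeff Δ(2,2,4) = 1/630; Σ_t [0,0]: t=0:+1/144 = 1/144; (3j)²=1/126 [(2 2 4; 2 -1 -1)], sign=-1
B: triangle coeff Δ(2,2,4) = 1/630; Σ_t [0,0]: t=0:+1/576 = 1/576; (3j)²=1/630 [(2 2 4; 2 -2 0)], sign=+1
I_A²/I_B² = (1/126)/(1/630) = 5/1

5/1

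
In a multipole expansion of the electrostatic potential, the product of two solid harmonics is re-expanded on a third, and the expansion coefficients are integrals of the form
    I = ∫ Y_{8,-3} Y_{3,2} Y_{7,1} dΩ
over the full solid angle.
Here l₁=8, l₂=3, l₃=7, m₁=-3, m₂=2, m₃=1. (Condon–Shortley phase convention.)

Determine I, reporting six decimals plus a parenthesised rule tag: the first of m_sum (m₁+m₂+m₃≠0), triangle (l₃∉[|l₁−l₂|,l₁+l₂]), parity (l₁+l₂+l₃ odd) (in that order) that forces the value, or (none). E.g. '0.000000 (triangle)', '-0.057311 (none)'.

0.039939 (none)

m-sum 0 ✓  L=18 even ✓  5≤7≤11 ✓
Π(2lᵢ+1) = 17×7×15 = 1785
triangle coeff Δ(8,3,7) = 1/5290740
Σ_t [1,3]: t=1:−1/7257600 t=2:+1/2073600 t=3:−1/7257600 = 1/4838400
(3j)²=252/20995 [(8 3 7; 0 0 0)], sign=-1
Σ_t [3,4]: t=3:−1/11612160 t=4:+1/14515200 = -1/58060800
(3j)²=55/58786 [(8 3 7; -3 2 1)], sign=-1
⇒ 4πI² = 20790/1037153
I = (+1)√(20790/1037153/(4π)) = 0.03993934
No selection rule forces the value: the integral is nonzero (none).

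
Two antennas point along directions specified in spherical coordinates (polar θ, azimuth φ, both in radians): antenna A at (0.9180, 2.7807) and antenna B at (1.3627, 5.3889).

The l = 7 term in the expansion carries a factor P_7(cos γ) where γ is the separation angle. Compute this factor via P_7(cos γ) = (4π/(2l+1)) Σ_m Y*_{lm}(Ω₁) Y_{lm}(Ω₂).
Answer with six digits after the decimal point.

Term-by-term m-sum for l=7 (normalisation 4π/15 = 0.837758):
  m=-7: Y*=+0.081514+0.057622i  Y=+0.429125-0.009952i  product +0.035553+0.023916i
  m=-6: Y*=-0.159973-0.236584i  Y=+0.206131-0.269290i  product -0.096685-0.005688i
  m=-5: Y*=+0.102034+0.428689i  Y=+0.034950+0.142224i  product -0.057404+0.029494i
  m=-4: Y*=+0.040458-0.316288i  Y=+0.308024+0.143340i  product +0.057799-0.091625i
  m=-3: Y*=+0.049029-0.092338i  Y=-0.041204+0.020349i  product -0.000141+0.004802i
  m=-2: Y*=-0.275445+0.242455i  Y=-0.070638+0.319219i  product -0.057939-0.105054i
  m=-1: Y*=+0.048771-0.018407i  Y=-0.004159-0.005179i  product -0.000298-0.000176i
  m=+0: Y*=+0.349688-0.000000i  Y=-0.321424+0.000000i  product -0.112398+0.000000i
  m=+1: Y*=-0.048771-0.018407i  Y=+0.004159-0.005179i  product -0.000298+0.000176i
  m=+2: Y*=-0.275445-0.242455i  Y=-0.070638-0.319219i  product -0.057939+0.105054i
  m=+3: Y*=-0.049029-0.092338i  Y=+0.041204+0.020349i  product -0.000141-0.004802i
  m=+4: Y*=+0.040458+0.316288i  Y=+0.308024-0.143340i  product +0.057799+0.091625i
  m=+5: Y*=-0.102034+0.428689i  Y=-0.034950+0.142224i  product -0.057404-0.029494i
  m=+6: Y*=-0.159973+0.236584i  Y=+0.206131+0.269290i  product -0.096685+0.005688i
  m=+7: Y*=-0.081514+0.057622i  Y=-0.429125-0.009952i  product +0.035553-0.023916i
Total Σ_m = -0.350629+0.000000i. Multiply by 0.837758: -0.293742+0.000000i. P_7(cos γ) = -0.293742

-0.293742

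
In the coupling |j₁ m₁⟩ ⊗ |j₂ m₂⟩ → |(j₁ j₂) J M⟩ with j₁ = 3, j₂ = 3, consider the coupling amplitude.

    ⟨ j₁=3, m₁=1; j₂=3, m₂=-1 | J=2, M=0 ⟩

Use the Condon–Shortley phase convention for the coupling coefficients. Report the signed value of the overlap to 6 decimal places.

-0.327327  (= −√(3/28))

triangle: 4!×2!×2!/9! = 96/362880
(j±m)!: 4!×2!×2!×4!×2!×2! = 9216
prefactor² = (2J+1)×Δ×N² = 256/21
  k=0: +1/(0!×4!×2!×2!×0!×0!) = 1/96
  k=1: −1/(1!×3!×1!×1!×1!×1!) = -1/6
  k=2: +1/(2!×2!×0!×0!×2!×2!) = 1/16
Σ = -3/32  ⇒  CG² = 256/21×(-3/32)² = 3/28
CG = −√(3/28) = -0.327327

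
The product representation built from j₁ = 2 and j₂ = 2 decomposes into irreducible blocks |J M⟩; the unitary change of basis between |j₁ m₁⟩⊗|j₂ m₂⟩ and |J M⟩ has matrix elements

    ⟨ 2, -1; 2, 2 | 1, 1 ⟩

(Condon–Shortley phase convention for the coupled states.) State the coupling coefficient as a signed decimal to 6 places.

-0.447214

j₁+j₂−J=3  J+j₁−j₂=1  J−j₁+j₂=1  j₁+j₂+J+1=6
(j₁±m₁, j₂±m₂, J±M) = (1,3,4,0,2,0)
P² = 36/5
sum k=3..3:
  [3] −1/6 = -1/6
S = -1/6
C² = P²·S² = 1/5 ; C = -0.447214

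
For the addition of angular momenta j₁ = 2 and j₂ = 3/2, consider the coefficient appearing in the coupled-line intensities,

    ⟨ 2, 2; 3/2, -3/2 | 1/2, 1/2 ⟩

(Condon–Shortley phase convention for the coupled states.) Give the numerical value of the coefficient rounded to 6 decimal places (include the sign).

j₁+j₂−J=3  J+j₁−j₂=1  J−j₁+j₂=0  j₁+j₂+J+1=5
(j₁±m₁, j₂±m₂, J±M) = (4,0,0,3,1,0)
P² = 72/5
sum k=0..0:
  [0] +1/6 = 1/6
S = 1/6
C² = P²·S² = 2/5 ; C = +0.632456

+√(2/5) ≈ +0.632456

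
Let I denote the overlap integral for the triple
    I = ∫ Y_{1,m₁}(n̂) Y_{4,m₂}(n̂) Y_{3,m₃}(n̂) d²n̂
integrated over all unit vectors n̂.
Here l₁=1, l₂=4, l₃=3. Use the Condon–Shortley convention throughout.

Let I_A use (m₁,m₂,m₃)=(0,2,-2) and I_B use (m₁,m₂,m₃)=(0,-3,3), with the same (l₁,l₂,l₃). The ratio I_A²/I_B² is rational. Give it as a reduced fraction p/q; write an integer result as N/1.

12/7

l's match ⇒ only the (l;m) 3-j factors differ between A and B.
A: triangle coeff Δ(1,4,3) = 1/252; Σ_t [1,1]: t=1:−1/120 = -1/120; (3j)²=1/21 [(1 4 3; 0 2 -2)], sign=+1
B: triangle coeff Δ(1,4,3) = 1/252; Σ_t [1,1]: t=1:−1/720 = -1/720; (3j)²=1/36 [(1 4 3; 0 -3 3)], sign=-1
I_A²/I_B² = (1/21)/(1/36) = 12/7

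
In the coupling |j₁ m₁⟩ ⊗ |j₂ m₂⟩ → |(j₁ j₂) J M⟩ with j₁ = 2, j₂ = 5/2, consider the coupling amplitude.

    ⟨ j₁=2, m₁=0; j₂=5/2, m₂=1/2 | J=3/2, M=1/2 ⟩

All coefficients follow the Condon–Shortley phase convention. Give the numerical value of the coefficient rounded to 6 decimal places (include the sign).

triangle: 3!×1!×2!/7! = 12/5040
(j±m)!: 2!×2!×3!×2!×2!×1! = 96
prefactor² = (2J+1)×Δ×N² = 32/35
  k=1: −1/(1!×2!×1!×2!×0!×0!) = -1/4
  k=2: +1/(2!×1!×0!×1!×1!×1!) = 1/2
Σ = 1/4  ⇒  CG² = 32/35×(1/4)² = 2/35
CG = +√(2/35) = +0.239046

+0.239046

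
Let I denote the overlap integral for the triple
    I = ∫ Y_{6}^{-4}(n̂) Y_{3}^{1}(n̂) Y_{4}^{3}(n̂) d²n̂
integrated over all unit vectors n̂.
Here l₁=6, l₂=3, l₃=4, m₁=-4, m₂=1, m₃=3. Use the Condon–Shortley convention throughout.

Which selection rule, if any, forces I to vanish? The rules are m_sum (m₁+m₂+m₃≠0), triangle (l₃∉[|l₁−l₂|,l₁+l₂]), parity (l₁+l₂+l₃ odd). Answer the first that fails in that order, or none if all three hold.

m₁+m₂+m₃ = -4 + 1 + 3 = 0  ✓
triangle: |6−3|=3 ≤ l₃=4 ≤ 6+3=9  ✓
parity: l₁+l₂+l₃ = 13 is odd  ✗

parity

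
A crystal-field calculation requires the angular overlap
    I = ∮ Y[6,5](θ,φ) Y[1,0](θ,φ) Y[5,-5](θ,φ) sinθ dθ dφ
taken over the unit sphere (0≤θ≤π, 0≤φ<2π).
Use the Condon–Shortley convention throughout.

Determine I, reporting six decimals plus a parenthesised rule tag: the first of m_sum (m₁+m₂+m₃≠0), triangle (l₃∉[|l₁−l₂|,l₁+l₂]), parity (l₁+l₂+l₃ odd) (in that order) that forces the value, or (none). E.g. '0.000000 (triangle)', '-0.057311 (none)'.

Rules hold: Σm=0, L=12 even, 5≤5≤7.
N = 13·3·11 = 429
Δ = 2!·10!·0!/13! = 1/858
Racah Σ t=1..1: t=1:−1/14400 = -1/14400
⇒ 3j(6 1 5; 0 0 0)² = 6/143, sgn +1
Racah Σ t=1..1: t=1:−1/3628800 = -1/3628800
⇒ 3j(6 1 5; 5 0 -5)² = 1/78, sgn -1
4πI² = N·(3j₀)²·(3jₘ)² = 3/13
I = -1·√(0.230769/4π) = -0.13551395
No selection rule forces the value: the integral is nonzero (none).

-0.135514 (none)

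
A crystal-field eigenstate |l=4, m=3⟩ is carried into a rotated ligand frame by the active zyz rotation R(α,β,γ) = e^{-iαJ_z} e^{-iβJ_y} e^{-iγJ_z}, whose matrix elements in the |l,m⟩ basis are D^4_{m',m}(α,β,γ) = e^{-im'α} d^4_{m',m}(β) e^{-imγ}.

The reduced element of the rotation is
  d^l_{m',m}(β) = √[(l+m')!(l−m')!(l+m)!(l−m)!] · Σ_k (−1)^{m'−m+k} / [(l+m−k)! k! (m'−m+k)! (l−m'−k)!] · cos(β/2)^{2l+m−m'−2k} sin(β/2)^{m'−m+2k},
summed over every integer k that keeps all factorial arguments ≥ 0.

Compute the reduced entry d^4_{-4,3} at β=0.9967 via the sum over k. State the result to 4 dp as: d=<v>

d^4_{-4,3}(β=0.9967) via the finite sum:
With c≡cos(β/2)=0.878372 and s≡sin(β/2)=0.477977, N=[1·40320·5040·1]^{1/2}=14255.272709
k∈{7} keeps every argument non-negative
  k=7: (−1)^0·14255.2727/(5040)·0.8784^1·0.4780^7 = +0.014160
d^4_{-4,3}(0.9967) = +0.014160

d=0.0142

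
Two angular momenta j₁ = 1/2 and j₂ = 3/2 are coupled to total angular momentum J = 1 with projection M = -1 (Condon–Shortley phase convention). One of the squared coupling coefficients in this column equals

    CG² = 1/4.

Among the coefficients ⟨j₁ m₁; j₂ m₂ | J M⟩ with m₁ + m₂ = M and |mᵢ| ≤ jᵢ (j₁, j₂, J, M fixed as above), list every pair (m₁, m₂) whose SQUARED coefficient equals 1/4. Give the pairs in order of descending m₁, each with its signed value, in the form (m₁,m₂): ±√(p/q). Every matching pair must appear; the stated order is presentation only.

(-1/2,-1/2): −√(1/4)

Admissible pairs with m₁+m₂ = M = -1: (-1/2,-1/2), (1/2,-3/2)
  (m₁,m₂)=(1/2,-3/2): CG² = 3/4, CG = +√(3/4)
  (m₁,m₂)=(-1/2,-1/2): CG² = 1/4, CG = −√(1/4)   ← matches the target
Pairs with CG² = 1/4: (-1/2,-1/2): −√(1/4)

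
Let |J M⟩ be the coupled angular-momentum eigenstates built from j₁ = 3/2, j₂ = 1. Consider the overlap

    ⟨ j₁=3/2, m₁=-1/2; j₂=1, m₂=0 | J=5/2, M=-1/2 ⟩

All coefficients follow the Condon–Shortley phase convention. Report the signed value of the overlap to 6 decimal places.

triangle: 0!×3!×2!/6! = 12/720
(j±m)!: 1!×2!×1!×1!×2!×3! = 24
prefactor² = (2J+1)×Δ×N² = 12/5
  k=0: +1/(0!×0!×2!×1!×1!×1!) = 1/2
Σ = 1/2  ⇒  CG² = 12/5×(1/2)² = 3/5
CG = +√(3/5) = +0.774597

+√(3/5) = +0.774597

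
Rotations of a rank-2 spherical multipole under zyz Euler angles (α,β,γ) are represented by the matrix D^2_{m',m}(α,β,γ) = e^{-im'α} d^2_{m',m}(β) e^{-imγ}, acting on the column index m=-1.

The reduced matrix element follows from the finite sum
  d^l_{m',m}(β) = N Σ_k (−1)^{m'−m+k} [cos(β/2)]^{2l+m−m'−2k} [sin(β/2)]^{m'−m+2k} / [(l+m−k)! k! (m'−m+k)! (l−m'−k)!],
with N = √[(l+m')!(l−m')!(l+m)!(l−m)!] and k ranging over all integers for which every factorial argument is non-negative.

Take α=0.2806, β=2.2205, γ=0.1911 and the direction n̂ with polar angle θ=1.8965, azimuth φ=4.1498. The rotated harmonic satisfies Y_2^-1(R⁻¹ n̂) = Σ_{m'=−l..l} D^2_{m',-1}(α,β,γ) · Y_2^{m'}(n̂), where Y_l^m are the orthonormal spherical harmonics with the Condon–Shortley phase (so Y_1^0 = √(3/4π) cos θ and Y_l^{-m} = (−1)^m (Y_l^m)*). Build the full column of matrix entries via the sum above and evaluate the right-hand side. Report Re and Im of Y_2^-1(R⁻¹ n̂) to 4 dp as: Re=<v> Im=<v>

Re=-0.1573 Im=-0.2138

Need the full column D^2_{m',-1} for m'=−2..2 at α=0.2806, β=2.2205, γ=0.1911.
cos(β/2)=0.444438, sin(β/2)=0.895810
d^2_{-2,-1}: single k=1 term ⇒ +0.157282;  D = +0.114834+0.107474i
d^2_{-1,-1}: k∈[0..1] ⇒ +0.039016 -0.475526 = -0.436510;  D = -0.388842-0.198351i
d^2_{0,-1}: k∈[0..1] ⇒ -0.192630 +0.782589 = +0.589959;  D = +0.579220+0.112056i
d^2_{1,-1}: k∈[0..1] ⇒ +0.475526 -0.643967 = -0.168440;  D = -0.167766+0.015055i
d^2_{2,-1}: single k=0 term ⇒ -0.638981;  D = -0.595717+0.231125i
Y_2^{m'}(θ=1.8965,φ=4.1498) and Σ D·Y over m':
  (+0.1148+0.1075i)·(-0.1494-0.3129i)  (-0.3888-0.1984i)·(+0.1249-0.1981i)  (+0.5792+0.1121i)·(-0.2185+0.0000i)  (-0.1678+0.0151i)·(-0.1249-0.1981i)  (-0.5957+0.2311i)·(-0.1494+0.3129i)
Y_2^-1(R⁻¹ n̂) = -0.157319-0.213787i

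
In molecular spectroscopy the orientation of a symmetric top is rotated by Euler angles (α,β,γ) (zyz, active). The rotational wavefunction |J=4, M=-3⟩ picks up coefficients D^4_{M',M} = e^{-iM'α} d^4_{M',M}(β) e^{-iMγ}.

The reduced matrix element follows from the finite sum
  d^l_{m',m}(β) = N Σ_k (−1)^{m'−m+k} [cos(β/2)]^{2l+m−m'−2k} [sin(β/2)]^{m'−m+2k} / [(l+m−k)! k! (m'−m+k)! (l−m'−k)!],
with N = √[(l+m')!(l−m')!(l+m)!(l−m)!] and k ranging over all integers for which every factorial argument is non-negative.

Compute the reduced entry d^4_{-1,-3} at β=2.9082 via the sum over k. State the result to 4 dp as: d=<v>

d=-0.0023

d^4_{-1,-3}(β=2.9082) via the finite sum:
With c≡cos(β/2)=0.116432 and s≡sin(β/2)=0.993199, N=[6·120·1·5040]^{1/2}=1904.940944
k∈{0,1} keeps every argument non-negative
  k=0: (−1)^2·1904.9409/(240)·0.1164^6·0.9932^2 = +0.000020
  k=1: (−1)^3·1904.9409/(144)·0.1164^4·0.9932^4 = -0.002366
d^4_{-1,-3}(2.9082) = +0.000020 -0.002366 = -0.002346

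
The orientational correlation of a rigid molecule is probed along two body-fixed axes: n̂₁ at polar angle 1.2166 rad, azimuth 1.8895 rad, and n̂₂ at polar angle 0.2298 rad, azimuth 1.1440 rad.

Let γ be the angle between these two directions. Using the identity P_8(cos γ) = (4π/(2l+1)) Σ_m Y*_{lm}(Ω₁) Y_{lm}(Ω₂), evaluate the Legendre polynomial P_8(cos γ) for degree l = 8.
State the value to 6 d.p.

-0.088197

Expand P_8 via completeness: Σ_{m} conj(Y_{8,m}) at Ω₁ times Y_{8,m} at Ω₂ —
  m=-8: Y*=(-0.256161, 0.172244)  Y=(-0.000004, -0.000001)  product (0.000001, -0.000000)
  m=-7: Y*=(0.360671, 0.279994)  Y=(-0.000010, -0.000063)  product (0.000014, -0.000026)
  m=-6: Y*=(0.069023, -0.194244)  Y=(0.000581, -0.000381)  product (-0.000034, -0.000139)
  m=-5: Y*=(0.244681, 0.005561)  Y=(0.004607, 0.002909)  product (0.001111, 0.000737)
  m=-4: Y*=(-0.090645, -0.297258)  Y=(-0.004306, 0.031379)  product (0.009718, -0.001564)
  m=-3: Y*=(0.089174, -0.062950)  Y=(-0.129120, 0.038588)  product (-0.009085, 0.011569)
  m=-2: Y*=(-0.262083, -0.194078)  Y=(-0.259797, -0.297887)  product (0.010275, 0.128492)
  m=-1: Y*=(0.015145, -0.045900)  Y=(0.280226, -0.616220)  product (-0.024041, -0.022195)
  m=+0: Y*=(-0.325771, -0.000000)  Y=(0.292334, 0.000000)  product (-0.095234, -0.000000)
  m=+1: Y*=(-0.015145, -0.045900)  Y=(-0.280226, -0.616220)  product (-0.024041, 0.022195)
  m=+2: Y*=(-0.262083, 0.194078)  Y=(-0.259797, 0.297887)  product (0.010275, -0.128492)
  m=+3: Y*=(-0.089174, -0.062950)  Y=(0.129120, 0.038588)  product (-0.009085, -0.011569)
  m=+4: Y*=(-0.090645, 0.297258)  Y=(-0.004306, -0.031379)  product (0.009718, 0.001564)
  m=+5: Y*=(-0.244681, 0.005561)  Y=(-0.004607, 0.002909)  product (0.001111, -0.000737)
  m=+6: Y*=(0.069023, 0.194244)  Y=(0.000581, 0.000381)  product (-0.000034, 0.000139)
  m=+7: Y*=(-0.360671, 0.279994)  Y=(0.000010, -0.000063)  product (0.000014, 0.000026)
  m=+8: Y*=(-0.256161, -0.172244)  Y=(-0.000004, 0.000001)  product (0.000001, 0.000000)
Total Σ_m = (-0.119315, -0.000000). Multiply by 0.739198: (-0.088197, -0.000000). P_8(cos γ) = -0.088197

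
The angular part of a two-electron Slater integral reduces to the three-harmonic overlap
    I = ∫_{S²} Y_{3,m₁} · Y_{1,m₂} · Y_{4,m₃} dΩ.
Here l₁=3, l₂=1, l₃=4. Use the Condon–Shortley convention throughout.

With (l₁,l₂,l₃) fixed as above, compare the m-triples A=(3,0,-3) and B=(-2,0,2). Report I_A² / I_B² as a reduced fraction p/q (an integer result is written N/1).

Shared (l₁,l₂,l₃)=(3,1,4): N and (l;000)² cancel in I_A²/I_B².
A: Δ = 0!·6!·2!/9! = 1/252; Racah Σ t=0..0: t=0:+1/720 = 1/720; ⇒ 3j(3 1 4; 3 0 -3)² = 1/36, sgn -1
B: Δ = 0!·6!·2!/9! = 1/252; Racah Σ t=0..0: t=0:+1/120 = 1/120; ⇒ 3j(3 1 4; -2 0 2)² = 1/21, sgn +1
I_A²/I_B² = (1/36)/(1/21) = 7/12

7/12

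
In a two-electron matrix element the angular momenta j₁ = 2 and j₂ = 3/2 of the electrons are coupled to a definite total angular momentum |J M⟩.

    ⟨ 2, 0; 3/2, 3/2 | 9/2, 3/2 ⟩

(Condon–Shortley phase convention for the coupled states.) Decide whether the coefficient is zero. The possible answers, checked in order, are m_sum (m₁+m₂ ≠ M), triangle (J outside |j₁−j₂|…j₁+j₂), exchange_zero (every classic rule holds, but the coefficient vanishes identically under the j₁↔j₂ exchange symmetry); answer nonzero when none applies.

triangle

m-sum: m₁+m₂ = 0+3/2 = 3/2, M = 3/2  ✓
triangle: need |j₁−j₂| ≤ J ≤ j₁+j₂, i.e. J ∈ [1/2, 7/2]; J = 9/2 is outside ✗ ⇒ coefficient is 0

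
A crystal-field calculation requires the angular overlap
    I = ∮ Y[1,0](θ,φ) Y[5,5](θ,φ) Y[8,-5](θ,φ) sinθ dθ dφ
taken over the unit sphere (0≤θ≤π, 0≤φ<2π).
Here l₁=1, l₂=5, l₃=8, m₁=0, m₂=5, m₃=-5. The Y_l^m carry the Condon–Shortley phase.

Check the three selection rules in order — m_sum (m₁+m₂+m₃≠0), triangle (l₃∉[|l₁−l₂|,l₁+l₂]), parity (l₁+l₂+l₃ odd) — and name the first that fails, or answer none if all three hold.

triangle

m₁+m₂+m₃ = 0 + 5 − 5 = 0  ✓
triangle: need |l₁−l₂| ≤ l₃ ≤ l₁+l₂ = [4,6]; l₃=8 is outside  ✗
parity: l₁+l₂+l₃ = 14 is even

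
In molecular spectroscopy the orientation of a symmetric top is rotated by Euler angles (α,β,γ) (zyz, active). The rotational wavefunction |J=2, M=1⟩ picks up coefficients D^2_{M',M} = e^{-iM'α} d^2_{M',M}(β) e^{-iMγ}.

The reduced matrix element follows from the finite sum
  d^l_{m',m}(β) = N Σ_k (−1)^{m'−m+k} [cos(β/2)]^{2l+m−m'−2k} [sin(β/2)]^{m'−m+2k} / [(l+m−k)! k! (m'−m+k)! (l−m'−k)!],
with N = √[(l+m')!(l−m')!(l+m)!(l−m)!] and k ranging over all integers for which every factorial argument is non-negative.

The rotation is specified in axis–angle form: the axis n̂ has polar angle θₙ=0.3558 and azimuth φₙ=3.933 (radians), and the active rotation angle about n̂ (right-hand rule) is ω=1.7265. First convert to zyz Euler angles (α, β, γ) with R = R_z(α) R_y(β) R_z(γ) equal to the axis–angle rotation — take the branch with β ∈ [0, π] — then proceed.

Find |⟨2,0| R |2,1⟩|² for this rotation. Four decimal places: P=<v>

Axis–angle → zyz. n̂ = (sinθₙcosφₙ, sinθₙsinφₙ, cosθₙ) = (-0.244829, -0.247790, +0.937368), ω = 1.7265.
R = I cosω + sinω [n̂]ₓ + (1−cosω) n̂n̂ᵀ gives
  R = [-0.085839, -0.855955, -0.509876; +0.996102, -0.084154, -0.026422; -0.020292, -0.510157, +0.859842]
β = atan2(√(R₁₃²+R₂₃²), R₃₃) = 0.535836; α = atan2(R₂₃, R₁₃) mod 2π = 3.193367; γ = atan2(R₃₂, −R₃₁) mod 2π = 4.752144
D^2_{0,1}(3.1934,0.5358,4.7521) = e^{-i·0·3.1934}·d^2_{0,1}(0.5358)·e^{-i·1·4.7521}. Compute d first:
With c≡cos(β/2)=0.964324 and s≡sin(β/2)=0.264724, N=[2·2·6·1]^{1/2}=4.898979
k: max(0,(1)−(0))=1 … min(2+(1),2−(0))=2
  k=1: (−1)^0·4.8990/(2)·0.9643^3·0.2647^1 = +0.581485
  k=2: (−1)^1·4.8990/(2)·0.9643^1·0.2647^3 = -0.043821
d^2_{0,1}(0.5358) = +0.581485 -0.043821 = +0.537664
|D^2_{0,1}|² = |d^2_{0,1}(β)|² = (+0.537664)² = 0.289083 (the z-rotation phases have unit modulus)

P=0.2891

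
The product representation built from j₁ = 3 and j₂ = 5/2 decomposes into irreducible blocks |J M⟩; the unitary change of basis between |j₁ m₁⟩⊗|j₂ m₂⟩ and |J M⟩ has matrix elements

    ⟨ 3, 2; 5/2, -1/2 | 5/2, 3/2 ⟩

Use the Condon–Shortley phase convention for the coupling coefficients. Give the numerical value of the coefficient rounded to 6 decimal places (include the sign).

−√(1/14) ≈ -0.267261

√[6·3!3!2!/9! · 5!1!2!3!4!1!] = √(288/7)
  +(−1)^0/∏(0,3,1,2,2,0)! = 1/24  (running 1/24)
  +(−1)^1/∏(1,2,0,1,3,1)! = -1/12  (running -1/24)
⟨..|..⟩ = √(288/7)·(-1/24) = -0.267261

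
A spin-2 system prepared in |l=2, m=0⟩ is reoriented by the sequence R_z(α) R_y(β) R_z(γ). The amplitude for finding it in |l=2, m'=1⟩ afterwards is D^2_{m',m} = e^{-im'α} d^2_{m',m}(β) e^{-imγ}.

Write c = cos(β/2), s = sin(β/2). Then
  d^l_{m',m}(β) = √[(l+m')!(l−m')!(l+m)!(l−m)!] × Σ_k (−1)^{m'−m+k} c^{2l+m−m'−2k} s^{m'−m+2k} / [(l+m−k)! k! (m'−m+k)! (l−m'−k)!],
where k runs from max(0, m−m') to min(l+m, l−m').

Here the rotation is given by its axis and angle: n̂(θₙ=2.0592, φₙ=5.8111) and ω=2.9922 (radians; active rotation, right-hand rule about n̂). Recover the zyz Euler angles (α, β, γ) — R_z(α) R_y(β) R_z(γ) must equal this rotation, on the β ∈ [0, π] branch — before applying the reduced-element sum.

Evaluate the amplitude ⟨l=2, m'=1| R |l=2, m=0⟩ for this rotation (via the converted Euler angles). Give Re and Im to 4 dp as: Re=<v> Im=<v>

Re=-0.5356 Im=-0.1739

Axis–angle → zyz. n̂ = (sinθₙcosφₙ, sinθₙsinφₙ, cosθₙ) = (+0.786493, -0.401577, -0.469217), ω = 2.9922.
R = I cosω + sinω [n̂]ₓ + (1−cosω) n̂n̂ᵀ gives
  R = [+0.241391, -0.558320, -0.793731; -0.697994, -0.668129, +0.257695; -0.674191, +0.491814, -0.550985]
β = atan2(√(R₁₃²+R₂₃²), R₃₃) = 2.154341; α = atan2(R₂₃, R₁₃) mod 2π = 2.827666; γ = atan2(R₃₂, −R₃₁) mod 2π = 0.630244
Split into d^2_{1,0}(β=2.1543) × two z-phases.
With c≡cos(β/2)=0.473822 and s≡sin(β/2)=0.880621, N=[6·1·2·2]^{1/2}=4.898979
k: max(0,(0)−(1))=0 … min(2+(0),2−(1))=1
  k=0: (−1)^1·4.8990/(2)·0.4738^3·0.8806^1 = -0.229462
  k=1: (−1)^2·4.8990/(2)·0.4738^1·0.8806^3 = +0.792606
d^2_{1,0}(2.1543) = -0.229462 +0.792606 = +0.563144
Phases: e^{-i·(1)·2.8277}=-0.951128-0.308796i, e^{-i·(0)·0.6302}=+1.000000+0.000000i ⇒ D=-0.535622-0.173897i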